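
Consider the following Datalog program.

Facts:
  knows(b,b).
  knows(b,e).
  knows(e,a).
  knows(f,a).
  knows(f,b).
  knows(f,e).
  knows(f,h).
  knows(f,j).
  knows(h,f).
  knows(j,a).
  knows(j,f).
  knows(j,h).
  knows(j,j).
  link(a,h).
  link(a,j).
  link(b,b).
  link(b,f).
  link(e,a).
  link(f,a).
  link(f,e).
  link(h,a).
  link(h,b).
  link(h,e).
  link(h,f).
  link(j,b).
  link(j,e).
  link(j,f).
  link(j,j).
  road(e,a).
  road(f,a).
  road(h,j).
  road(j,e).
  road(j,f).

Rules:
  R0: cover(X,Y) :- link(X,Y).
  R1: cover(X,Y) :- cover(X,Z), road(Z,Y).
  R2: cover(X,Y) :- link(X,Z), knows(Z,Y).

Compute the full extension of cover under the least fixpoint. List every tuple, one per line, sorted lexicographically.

round 1: derive cover(a,h) via R0 from link(a,h)
round 1: derive cover(a,j) via R0 from link(a,j)
round 1: derive cover(b,b) via R0 from link(b,b)
round 1: derive cover(b,f) via R0 from link(b,f)
round 1: derive cover(e,a) via R0 from link(e,a)
round 1: derive cover(f,a) via R0 from link(f,a)
round 1: derive cover(f,e) via R0 from link(f,e)
round 1: derive cover(h,a) via R0 from link(h,a)
round 1: derive cover(h,b) via R0 from link(h,b)
round 1: derive cover(h,e) via R0 from link(h,e)
round 1: derive cover(h,f) via R0 from link(h,f)
round 1: derive cover(j,b) via R0 from link(j,b)
round 1: derive cover(j,e) via R0 from link(j,e)
round 1: derive cover(j,f) via R0 from link(j,f)
round 1: derive cover(j,j) via R0 from link(j,j)
round 1: derive cover(a,a) via R2 from link(a,j), knows(j,a)
round 1: derive cover(a,f) via R2 from link(a,h), knows(h,f)
round 1: derive cover(b,a) via R2 from link(b,f), knows(f,a)
round 1: derive cover(b,e) via R2 from link(b,b), knows(b,e)
round 1: derive cover(b,h) via R2 from link(b,f), knows(f,h)
round 1: derive cover(b,j) via R2 from link(b,f), knows(f,j)
round 1: derive cover(h,h) via R2 from link(h,f), knows(f,h)
round 1: derive cover(h,j) via R2 from link(h,f), knows(f,j)
round 1: derive cover(j,a) via R2 from link(j,e), knows(e,a)
round 1: derive cover(j,h) via R2 from link(j,f), knows(f,h)
round 2: derive cover(a,e) via R1 from cover(a,j), road(j,e)

cover(a,a)
cover(a,e)
cover(a,f)
cover(a,h)
cover(a,j)
cover(b,a)
cover(b,b)
cover(b,e)
cover(b,f)
cover(b,h)
cover(b,j)
cover(e,a)
cover(f,a)
cover(f,e)
cover(h,a)
cover(h,b)
cover(h,e)
cover(h,f)
cover(h,h)
cover(h,j)
cover(j,a)
cover(j,b)
cover(j,e)
cover(j,f)
cover(j,h)
cover(j,j)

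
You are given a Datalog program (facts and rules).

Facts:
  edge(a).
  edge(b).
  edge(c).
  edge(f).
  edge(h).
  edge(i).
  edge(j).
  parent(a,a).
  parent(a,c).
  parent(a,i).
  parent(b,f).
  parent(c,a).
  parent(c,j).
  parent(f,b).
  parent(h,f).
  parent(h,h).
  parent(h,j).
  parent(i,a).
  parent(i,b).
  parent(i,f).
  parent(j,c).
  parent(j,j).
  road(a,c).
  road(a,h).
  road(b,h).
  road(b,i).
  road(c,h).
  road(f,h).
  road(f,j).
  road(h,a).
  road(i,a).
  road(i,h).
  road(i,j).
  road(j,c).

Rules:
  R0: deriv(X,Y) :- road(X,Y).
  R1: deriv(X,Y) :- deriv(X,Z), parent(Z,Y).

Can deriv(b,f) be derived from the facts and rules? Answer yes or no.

yes

round 1: derive deriv(a,c) via R0 from road(a,c)
round 1: derive deriv(a,h) via R0 from road(a,h)
round 1: derive deriv(b,h) via R0 from road(b,h)
round 1: derive deriv(b,i) via R0 from road(b,i)
round 1: derive deriv(c,h) via R0 from road(c,h)
round 1: derive deriv(f,h) via R0 from road(f,h)
round 1: derive deriv(f,j) via R0 from road(f,j)
round 1: derive deriv(h,a) via R0 from road(h,a)
round 1: derive deriv(i,a) via R0 from road(i,a)
round 1: derive deriv(i,h) via R0 from road(i,h)
round 1: derive deriv(i,j) via R0 from road(i,j)
round 1: derive deriv(j,c) via R0 from road(j,c)
round 2: derive deriv(a,a) via R1 from deriv(a,c), parent(c,a)
round 2: derive deriv(a,f) via R1 from deriv(a,h), parent(h,f)
round 2: derive deriv(a,j) via R1 from deriv(a,c), parent(c,j)
round 2: derive deriv(b,a) via R1 from deriv(b,i), parent(i,a)
round 2: derive deriv(b,b) via R1 from deriv(b,i), parent(i,b)
round 2: derive deriv(b,f) via R1 from deriv(b,h), parent(h,f)
round 2: derive deriv(b,j) via R1 from deriv(b,h), parent(h,j)
round 2: derive deriv(c,f) via R1 from deriv(c,h), parent(h,f)
round 2: derive deriv(c,j) via R1 from deriv(c,h), parent(h,j)
round 2: derive deriv(f,c) via R1 from deriv(f,j), parent(j,c)
round 2: derive deriv(f,f) via R1 from deriv(f,h), parent(h,f)
round 2: derive deriv(h,c) via R1 from deriv(h,a), parent(a,c)
round 2: derive deriv(h,i) via R1 from deriv(h,a), parent(a,i)
round 2: derive deriv(i,c) via R1 from deriv(i,a), parent(a,c)
round 2: derive deriv(i,f) via R1 from deriv(i,h), parent(h,f)
round 2: derive deriv(i,i) via R1 from deriv(i,a), parent(a,i)
round 2: derive deriv(j,a) via R1 from deriv(j,c), parent(c,a)
round 2: derive deriv(j,j) via R1 from deriv(j,c), parent(c,j)
round 3: derive deriv(a,b) via R1 from deriv(a,f), parent(f,b)
round 3: derive deriv(a,i) via R1 from deriv(a,a), parent(a,i)
round 3: derive deriv(b,c) via R1 from deriv(b,a), parent(a,c)
round 3: derive deriv(c,b) via R1 from deriv(c,f), parent(f,b)
round 3: derive deriv(c,c) via R1 from deriv(c,j), parent(j,c)
round 3: derive deriv(f,a) via R1 from deriv(f,c), parent(c,a)
round 3: derive deriv(f,b) via R1 from deriv(f,f), parent(f,b)
round 3: derive deriv(h,b) via R1 from deriv(h,i), parent(i,b)
round 3: derive deriv(h,f) via R1 from deriv(h,i), parent(i,f)
round 3: derive deriv(h,j) via R1 from deriv(h,c), parent(c,j)
round 3: derive deriv(i,b) via R1 from deriv(i,f), parent(f,b)
round 3: derive deriv(j,i) via R1 from deriv(j,a), parent(a,i)
round 4: derive deriv(c,a) via R1 from deriv(c,c), parent(c,a)
round 4: derive deriv(f,i) via R1 from deriv(f,a), parent(a,i)
round 4: derive deriv(j,b) via R1 from deriv(j,i), parent(i,b)
round 4: derive deriv(j,f) via R1 from deriv(j,i), parent(i,f)
round 5: derive deriv(c,i) via R1 from deriv(c,a), parent(a,i)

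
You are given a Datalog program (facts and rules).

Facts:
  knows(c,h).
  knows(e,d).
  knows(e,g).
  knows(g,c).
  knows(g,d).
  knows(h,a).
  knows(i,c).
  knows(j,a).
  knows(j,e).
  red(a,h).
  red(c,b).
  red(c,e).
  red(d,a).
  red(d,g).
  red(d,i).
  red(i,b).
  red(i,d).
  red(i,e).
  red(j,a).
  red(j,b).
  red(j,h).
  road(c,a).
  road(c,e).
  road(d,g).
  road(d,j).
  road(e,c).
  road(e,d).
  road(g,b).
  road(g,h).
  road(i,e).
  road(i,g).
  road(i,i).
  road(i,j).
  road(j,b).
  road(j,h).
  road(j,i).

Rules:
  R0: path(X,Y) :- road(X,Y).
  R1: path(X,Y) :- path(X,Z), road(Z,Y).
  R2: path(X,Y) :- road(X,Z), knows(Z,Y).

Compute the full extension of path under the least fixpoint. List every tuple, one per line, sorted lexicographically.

path(c,a)
path(c,b)
path(c,c)
path(c,d)
path(c,e)
path(c,g)
path(c,h)
path(c,i)
path(c,j)
path(d,a)
path(d,b)
path(d,c)
path(d,d)
path(d,e)
path(d,g)
path(d,h)
path(d,i)
path(d,j)
path(e,a)
path(e,b)
path(e,c)
path(e,d)
path(e,e)
path(e,g)
path(e,h)
path(e,i)
path(e,j)
path(g,a)
path(g,b)
path(g,h)
path(i,a)
path(i,b)
path(i,c)
path(i,d)
path(i,e)
path(i,g)
path(i,h)
path(i,i)
path(i,j)
path(j,a)
path(j,b)
path(j,c)
path(j,d)
path(j,e)
path(j,g)
path(j,h)
path(j,i)
path(j,j)

round 1: derive path(c,a) via R0 from road(c,a)
round 1: derive path(c,e) via R0 from road(c,e)
round 1: derive path(d,g) via R0 from road(d,g)
round 1: derive path(d,j) via R0 from road(d,j)
round 1: derive path(e,c) via R0 from road(e,c)
round 1: derive path(e,d) via R0 from road(e,d)
round 1: derive path(g,b) via R0 from road(g,b)
round 1: derive path(g,h) via R0 from road(g,h)
round 1: derive path(i,e) via R0 from road(i,e)
round 1: derive path(i,g) via R0 from road(i,g)
round 1: derive path(i,i) via R0 from road(i,i)
round 1: derive path(i,j) via R0 from road(i,j)
round 1: derive path(j,b) via R0 from road(j,b)
round 1: derive path(j,h) via R0 from road(j,h)
round 1: derive path(j,i) via R0 from road(j,i)
round 1: derive path(c,d) via R2 from road(c,e), knows(e,d)
round 1: derive path(c,g) via R2 from road(c,e), knows(e,g)
round 1: derive path(d,a) via R2 from road(d,j), knows(j,a)
round 1: derive path(d,c) via R2 from road(d,g), knows(g,c)
round 1: derive path(d,d) via R2 from road(d,g), knows(g,d)
round 1: derive path(d,e) via R2 from road(d,j), knows(j,e)
round 1: derive path(e,h) via R2 from road(e,c), knows(c,h)
round 1: derive path(g,a) via R2 from road(g,h), knows(h,a)
round 1: derive path(i,a) via R2 from road(i,j), knows(j,a)
round 1: derive path(i,c) via R2 from road(i,g), knows(g,c)
round 1: derive path(i,d) via R2 from road(i,e), knows(e,d)
round 1: derive path(j,a) via R2 from road(j,h), knows(h,a)
round 1: derive path(j,c) via R2 from road(j,i), knows(i,c)
round 2: derive path(c,b) via R1 from path(c,g), road(g,b)
round 2: derive path(c,c) via R1 from path(c,e), road(e,c)
round 2: derive path(c,h) via R1 from path(c,g), road(g,h)
round 2: derive path(c,j) via R1 from path(c,d), road(d,j)
round 2: derive path(d,b) via R1 from path(d,g), road(g,b)
round 2: derive path(d,h) via R1 from path(d,g), road(g,h)
round 2: derive path(d,i) via R1 from path(d,j), road(j,i)
round 2: derive path(e,a) via R1 from path(e,c), road(c,a)
round 2: derive path(e,e) via R1 from path(e,c), road(c,e)
round 2: derive path(e,g) via R1 from path(e,d), road(d,g)
round 2: derive path(e,j) via R1 from path(e,d), road(d,j)
round 2: derive path(i,b) via R1 from path(i,g), road(g,b)
round 2: derive path(i,h) via R1 from path(i,g), road(g,h)
round 2: derive path(j,e) via R1 from path(j,c), road(c,e)
round 2: derive path(j,g) via R1 from path(j,i), road(i,g)
round 2: derive path(j,j) via R1 from path(j,i), road(i,j)
round 3: derive path(c,i) via R1 from path(c,j), road(j,i)
round 3: derive path(e,b) via R1 from path(e,g), road(g,b)
round 3: derive path(e,i) via R1 from path(e,j), road(j,i)
round 3: derive path(j,d) via R1 from path(j,e), road(e,d)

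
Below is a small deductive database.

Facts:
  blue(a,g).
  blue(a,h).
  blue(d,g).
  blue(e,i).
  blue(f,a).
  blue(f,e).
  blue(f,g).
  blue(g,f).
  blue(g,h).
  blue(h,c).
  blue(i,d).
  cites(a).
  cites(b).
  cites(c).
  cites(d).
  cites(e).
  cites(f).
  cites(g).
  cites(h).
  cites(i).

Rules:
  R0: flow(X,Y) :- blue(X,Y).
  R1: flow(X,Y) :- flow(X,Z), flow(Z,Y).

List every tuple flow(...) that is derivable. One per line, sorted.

round 1: derive flow(a,g) via R0 from blue(a,g)
round 1: derive flow(a,h) via R0 from blue(a,h)
round 1: derive flow(d,g) via R0 from blue(d,g)
round 1: derive flow(e,i) via R0 from blue(e,i)
round 1: derive flow(f,a) via R0 from blue(f,a)
round 1: derive flow(f,e) via R0 from blue(f,e)
round 1: derive flow(f,g) via R0 from blue(f,g)
round 1: derive flow(g,f) via R0 from blue(g,f)
round 1: derive flow(g,h) via R0 from blue(g,h)
round 1: derive flow(h,c) via R0 from blue(h,c)
round 1: derive flow(i,d) via R0 from blue(i,d)
round 2: derive flow(a,c) via R1 from flow(a,h), flow(h,c)
round 2: derive flow(a,f) via R1 from flow(a,g), flow(g,f)
round 2: derive flow(d,f) via R1 from flow(d,g), flow(g,f)
round 2: derive flow(d,h) via R1 from flow(d,g), flow(g,h)
round 2: derive flow(e,d) via R1 from flow(e,i), flow(i,d)
round 2: derive flow(f,f) via R1 from flow(f,g), flow(g,f)
round 2: derive flow(f,h) via R1 from flow(f,a), flow(a,h)
round 2: derive flow(f,i) via R1 from flow(f,e), flow(e,i)
round 2: derive flow(g,a) via R1 from flow(g,f), flow(f,a)
round 2: derive flow(g,c) via R1 from flow(g,h), flow(h,c)
round 2: derive flow(g,e) via R1 from flow(g,f), flow(f,e)
round 2: derive flow(g,g) via R1 from flow(g,f), flow(f,g)
round 2: derive flow(i,g) via R1 from flow(i,d), flow(d,g)
round 3: derive flow(a,a) via R1 from flow(a,f), flow(f,a)
round 3: derive flow(a,e) via R1 from flow(a,f), flow(f,e)
round 3: derive flow(a,i) via R1 from flow(a,f), flow(f,i)
round 3: derive flow(d,a) via R1 from flow(d,f), flow(f,a)
round 3: derive flow(d,c) via R1 from flow(d,g), flow(g,c)
round 3: derive flow(d,e) via R1 from flow(d,f), flow(f,e)
round 3: derive flow(d,i) via R1 from flow(d,f), flow(f,i)
round 3: derive flow(e,f) via R1 from flow(e,d), flow(d,f)
round 3: derive flow(e,g) via R1 from flow(e,d), flow(d,g)
round 3: derive flow(e,h) via R1 from flow(e,d), flow(d,h)
round 3: derive flow(f,c) via R1 from flow(f,a), flow(a,c)
round 3: derive flow(f,d) via R1 from flow(f,e), flow(e,d)
round 3: derive flow(g,d) via R1 from flow(g,e), flow(e,d)
round 3: derive flow(g,i) via R1 from flow(g,e), flow(e,i)
round 3: derive flow(i,a) via R1 from flow(i,g), flow(g,a)
round 3: derive flow(i,c) via R1 from flow(i,g), flow(g,c)
round 3: derive flow(i,e) via R1 from flow(i,g), flow(g,e)
round 3: derive flow(i,f) via R1 from flow(i,d), flow(d,f)
round 3: derive flow(i,h) via R1 from flow(i,d), flow(d,h)
round 4: derive flow(a,d) via R1 from flow(a,e), flow(e,d)
round 4: derive flow(d,d) via R1 from flow(d,e), flow(e,d)
round 4: derive flow(e,a) via R1 from flow(e,d), flow(d,a)
round 4: derive flow(e,c) via R1 from flow(e,d), flow(d,c)
round 4: derive flow(e,e) via R1 from flow(e,d), flow(d,e)
round 4: derive flow(i,i) via R1 from flow(i,a), flow(a,i)

flow(a,a)
flow(a,c)
flow(a,d)
flow(a,e)
flow(a,f)
flow(a,g)
flow(a,h)
flow(a,i)
flow(d,a)
flow(d,c)
flow(d,d)
flow(d,e)
flow(d,f)
flow(d,g)
flow(d,h)
flow(d,i)
flow(e,a)
flow(e,c)
flow(e,d)
flow(e,e)
flow(e,f)
flow(e,g)
flow(e,h)
flow(e,i)
flow(f,a)
flow(f,c)
flow(f,d)
flow(f,e)
flow(f,f)
flow(f,g)
flow(f,h)
flow(f,i)
flow(g,a)
flow(g,c)
flow(g,d)
flow(g,e)
flow(g,f)
flow(g,g)
flow(g,h)
flow(g,i)
flow(h,c)
flow(i,a)
flow(i,c)
flow(i,d)
flow(i,e)
flow(i,f)
flow(i,g)
flow(i,h)
flow(i,i)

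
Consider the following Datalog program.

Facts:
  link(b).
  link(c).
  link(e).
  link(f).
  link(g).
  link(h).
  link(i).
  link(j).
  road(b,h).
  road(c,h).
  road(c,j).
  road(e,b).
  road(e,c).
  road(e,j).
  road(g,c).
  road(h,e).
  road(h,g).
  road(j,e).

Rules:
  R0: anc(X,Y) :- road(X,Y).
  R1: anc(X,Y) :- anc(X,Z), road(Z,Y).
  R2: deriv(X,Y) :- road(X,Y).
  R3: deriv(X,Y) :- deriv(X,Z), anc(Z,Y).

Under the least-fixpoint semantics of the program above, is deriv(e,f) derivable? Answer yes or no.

round 1: derive anc(b,h) via R0 from road(b,h)
round 1: derive anc(c,h) via R0 from road(c,h)
round 1: derive anc(c,j) via R0 from road(c,j)
round 1: derive anc(e,b) via R0 from road(e,b)
round 1: derive anc(e,c) via R0 from road(e,c)
round 1: derive anc(e,j) via R0 from road(e,j)
round 1: derive anc(g,c) via R0 from road(g,c)
round 1: derive anc(h,e) via R0 from road(h,e)
round 1: derive anc(h,g) via R0 from road(h,g)
round 1: derive anc(j,e) via R0 from road(j,e)
round 1: derive deriv(b,h) via R2 from road(b,h)
round 1: derive deriv(c,h) via R2 from road(c,h)
round 1: derive deriv(c,j) via R2 from road(c,j)
round 1: derive deriv(e,b) via R2 from road(e,b)
round 1: derive deriv(e,c) via R2 from road(e,c)
round 1: derive deriv(e,j) via R2 from road(e,j)
round 1: derive deriv(g,c) via R2 from road(g,c)
round 1: derive deriv(h,e) via R2 from road(h,e)
round 1: derive deriv(h,g) via R2 from road(h,g)
round 1: derive deriv(j,e) via R2 from road(j,e)
round 2: derive anc(b,e) via R1 from anc(b,h), road(h,e)
round 2: derive anc(b,g) via R1 from anc(b,h), road(h,g)
round 2: derive anc(c,e) via R1 from anc(c,h), road(h,e)
round 2: derive anc(c,g) via R1 from anc(c,h), road(h,g)
round 2: derive anc(e,e) via R1 from anc(e,j), road(j,e)
round 2: derive anc(e,h) via R1 from anc(e,b), road(b,h)
round 2: derive anc(g,h) via R1 from anc(g,c), road(c,h)
round 2: derive anc(g,j) via R1 from anc(g,c), road(c,j)
round 2: derive anc(h,b) via R1 from anc(h,e), road(e,b)
round 2: derive anc(h,c) via R1 from anc(h,e), road(e,c)
round 2: derive anc(h,j) via R1 from anc(h,e), road(e,j)
round 2: derive anc(j,b) via R1 from anc(j,e), road(e,b)
round 2: derive anc(j,c) via R1 from anc(j,e), road(e,c)
round 2: derive anc(j,j) via R1 from anc(j,e), road(e,j)
round 2: derive deriv(b,e) via R3 from deriv(b,h), anc(h,e)
round 2: derive deriv(b,g) via R3 from deriv(b,h), anc(h,g)
round 2: derive deriv(c,e) via R3 from deriv(c,h), anc(h,e)
round 2: derive deriv(c,g) via R3 from deriv(c,h), anc(h,g)
round 2: derive deriv(e,e) via R3 from deriv(e,j), anc(j,e)
round 2: derive deriv(e,h) via R3 from deriv(e,b), anc(b,h)
round 2: derive deriv(g,h) via R3 from deriv(g,c), anc(c,h)
round 2: derive deriv(g,j) via R3 from deriv(g,c), anc(c,j)
round 2: derive deriv(h,b) via R3 from deriv(h,e), anc(e,b)
round 2: derive deriv(h,c) via R3 from deriv(h,e), anc(e,c)
round 2: derive deriv(h,j) via R3 from deriv(h,e), anc(e,j)
round 2: derive deriv(j,b) via R3 from deriv(j,e), anc(e,b)
round 2: derive deriv(j,c) via R3 from deriv(j,e), anc(e,c)
round 2: derive deriv(j,j) via R3 from deriv(j,e), anc(e,j)
round 3: derive anc(b,b) via R1 from anc(b,e), road(e,b)
round 3: derive anc(b,c) via R1 from anc(b,e), road(e,c)
round 3: derive anc(b,j) via R1 from anc(b,e), road(e,j)
round 3: derive anc(c,b) via R1 from anc(c,e), road(e,b)
round 3: derive anc(c,c) via R1 from anc(c,e), road(e,c)
round 3: derive anc(e,g) via R1 from anc(e,h), road(h,g)
round 3: derive anc(g,e) via R1 from anc(g,h), road(h,e)
round 3: derive anc(g,g) via R1 from anc(g,h), road(h,g)
round 3: derive anc(h,h) via R1 from anc(h,b), road(b,h)
round 3: derive anc(j,h) via R1 from anc(j,b), road(b,h)
round 3: derive deriv(b,b) via R3 from deriv(b,e), anc(e,b)
round 3: derive deriv(b,c) via R3 from deriv(b,e), anc(e,c)
round 3: derive deriv(b,j) via R3 from deriv(b,e), anc(e,j)
round 3: derive deriv(c,b) via R3 from deriv(c,e), anc(e,b)
round 3: derive deriv(c,c) via R3 from deriv(c,e), anc(e,c)
round 3: derive deriv(e,g) via R3 from deriv(e,b), anc(b,g)
round 3: derive deriv(g,b) via R3 from deriv(g,h), anc(h,b)
round 3: derive deriv(g,e) via R3 from deriv(g,c), anc(c,e)
round 3: derive deriv(g,g) via R3 from deriv(g,c), anc(c,g)
round 3: derive deriv(h,h) via R3 from deriv(h,b), anc(b,h)
round 3: derive deriv(j,g) via R3 from deriv(j,b), anc(b,g)
round 3: derive deriv(j,h) via R3 from deriv(j,b), anc(b,h)
round 4: derive anc(g,b) via R1 from anc(g,e), road(e,b)
round 4: derive anc(j,g) via R1 from anc(j,h), road(h,g)

no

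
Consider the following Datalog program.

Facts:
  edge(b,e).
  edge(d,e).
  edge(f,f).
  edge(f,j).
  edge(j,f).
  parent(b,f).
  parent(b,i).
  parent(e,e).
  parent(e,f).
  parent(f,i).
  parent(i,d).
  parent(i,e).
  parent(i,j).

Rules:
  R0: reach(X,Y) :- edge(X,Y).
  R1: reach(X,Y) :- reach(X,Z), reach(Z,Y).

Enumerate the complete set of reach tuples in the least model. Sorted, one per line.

reach(b,e)
reach(d,e)
reach(f,f)
reach(f,j)
reach(j,f)
reach(j,j)

round 1: derive reach(b,e) via R0 from edge(b,e)
round 1: derive reach(d,e) via R0 from edge(d,e)
round 1: derive reach(f,f) via R0 from edge(f,f)
round 1: derive reach(f,j) via R0 from edge(f,j)
round 1: derive reach(j,f) via R0 from edge(j,f)
round 2: derive reach(j,j) via R1 from reach(j,f), reach(f,j)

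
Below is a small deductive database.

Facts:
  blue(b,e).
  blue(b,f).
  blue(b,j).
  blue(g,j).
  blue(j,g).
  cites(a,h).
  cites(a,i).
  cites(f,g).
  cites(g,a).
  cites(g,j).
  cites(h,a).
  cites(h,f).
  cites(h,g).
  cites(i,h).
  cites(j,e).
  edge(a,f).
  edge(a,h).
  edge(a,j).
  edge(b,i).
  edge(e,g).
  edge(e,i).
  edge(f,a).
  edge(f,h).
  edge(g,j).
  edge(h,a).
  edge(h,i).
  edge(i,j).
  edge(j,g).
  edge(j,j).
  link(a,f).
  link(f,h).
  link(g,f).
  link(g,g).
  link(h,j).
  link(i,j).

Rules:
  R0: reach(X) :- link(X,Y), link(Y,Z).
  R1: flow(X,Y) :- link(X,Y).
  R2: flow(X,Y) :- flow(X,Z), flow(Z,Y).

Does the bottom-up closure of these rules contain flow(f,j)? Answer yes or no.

round 1: derive flow(a,f) via R1 from link(a,f)
round 1: derive flow(f,h) via R1 from link(f,h)
round 1: derive flow(g,f) via R1 from link(g,f)
round 1: derive flow(g,g) via R1 from link(g,g)
round 1: derive flow(h,j) via R1 from link(h,j)
round 1: derive flow(i,j) via R1 from link(i,j)
round 2: derive flow(a,h) via R2 from flow(a,f), flow(f,h)
round 2: derive flow(f,j) via R2 from flow(f,h), flow(h,j)
round 2: derive flow(g,h) via R2 from flow(g,f), flow(f,h)
round 3: derive flow(a,j) via R2 from flow(a,f), flow(f,j)
round 3: derive flow(g,j) via R2 from flow(g,f), flow(f,j)

yes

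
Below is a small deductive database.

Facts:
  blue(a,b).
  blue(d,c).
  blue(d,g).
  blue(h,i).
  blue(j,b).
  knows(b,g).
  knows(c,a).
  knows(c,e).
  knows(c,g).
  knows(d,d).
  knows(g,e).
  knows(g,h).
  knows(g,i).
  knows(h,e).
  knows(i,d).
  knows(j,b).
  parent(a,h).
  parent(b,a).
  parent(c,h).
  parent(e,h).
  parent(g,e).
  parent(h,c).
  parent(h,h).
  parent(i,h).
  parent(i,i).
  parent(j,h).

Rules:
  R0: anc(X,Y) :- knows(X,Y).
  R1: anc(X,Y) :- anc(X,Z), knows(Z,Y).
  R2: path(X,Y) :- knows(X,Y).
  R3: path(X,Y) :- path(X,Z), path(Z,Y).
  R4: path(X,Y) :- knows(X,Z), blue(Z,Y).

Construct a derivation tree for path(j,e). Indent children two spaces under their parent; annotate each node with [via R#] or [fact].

round 1: derive path(b,g) via R2 from knows(b,g)
round 1: derive path(c,a) via R2 from knows(c,a)
round 1: derive path(c,e) via R2 from knows(c,e)
round 1: derive path(c,g) via R2 from knows(c,g)
round 1: derive path(d,d) via R2 from knows(d,d)
round 1: derive path(g,e) via R2 from knows(g,e)
round 1: derive path(g,h) via R2 from knows(g,h)
round 1: derive path(g,i) via R2 from knows(g,i)
round 1: derive path(h,e) via R2 from knows(h,e)
round 1: derive path(i,d) via R2 from knows(i,d)
round 1: derive path(j,b) via R2 from knows(j,b)
round 1: derive path(c,b) via R4 from knows(c,a), blue(a,b)
round 1: derive path(d,c) via R4 from knows(d,d), blue(d,c)
round 1: derive path(d,g) via R4 from knows(d,d), blue(d,g)
round 1: derive path(i,c) via R4 from knows(i,d), blue(d,c)
round 1: derive path(i,g) via R4 from knows(i,d), blue(d,g)
round 2: derive path(b,e) via R3 from path(b,g), path(g,e)
round 2: derive path(b,h) via R3 from path(b,g), path(g,h)
round 2: derive path(b,i) via R3 from path(b,g), path(g,i)
round 2: derive path(c,h) via R3 from path(c,g), path(g,h)
round 2: derive path(c,i) via R3 from path(c,g), path(g,i)
round 2: derive path(d,a) via R3 from path(d,c), path(c,a)
round 2: derive path(d,b) via R3 from path(d,c), path(c,b)
round 2: derive path(d,e) via R3 from path(d,c), path(c,e)
round 2: derive path(d,h) via R3 from path(d,g), path(g,h)
round 2: derive path(d,i) via R3 from path(d,g), path(g,i)
round 2: derive path(g,c) via R3 from path(g,i), path(i,c)
round 2: derive path(g,d) via R3 from path(g,i), path(i,d)
round 2: derive path(g,g) via R3 from path(g,i), path(i,g)
round 2: derive path(i,a) via R3 from path(i,c), path(c,a)
round 2: derive path(i,b) via R3 from path(i,c), path(c,b)
round 2: derive path(i,e) via R3 from path(i,c), path(c,e)
round 2: derive path(i,h) via R3 from path(i,g), path(g,h)
round 2: derive path(i,i) via R3 from path(i,g), path(g,i)
round 2: derive path(j,g) via R3 from path(j,b), path(b,g)
round 3: derive path(b,a) via R3 from path(b,i), path(i,a)
round 3: derive path(b,b) via R3 from path(b,i), path(i,b)
round 3: derive path(b,c) via R3 from path(b,g), path(g,c)
round 3: derive path(b,d) via R3 from path(b,g), path(g,d)
round 3: derive path(c,c) via R3 from path(c,g), path(g,c)
round 3: derive path(c,d) via R3 from path(c,g), path(g,d)
round 3: derive path(g,a) via R3 from path(g,c), path(c,a)
round 3: derive path(g,b) via R3 from path(g,c), path(c,b)
round 3: derive path(j,c) via R3 from path(j,g), path(g,c)
round 3: derive path(j,d) via R3 from path(j,g), path(g,d)
round 3: derive path(j,e) via R3 from path(j,b), path(b,e)
round 3: derive path(j,h) via R3 from path(j,b), path(b,h)
round 3: derive path(j,i) via R3 from path(j,b), path(b,i)
round 4: derive path(j,a) via R3 from path(j,b), path(b,a)

path(j,e)  [via R3]
  path(j,b)  [via R2]
    knows(j,b)  [fact]
  path(b,e)  [via R3]
    path(b,g)  [via R2]
      knows(b,g)  [fact]
    path(g,e)  [via R2]
      knows(g,e)  [fact]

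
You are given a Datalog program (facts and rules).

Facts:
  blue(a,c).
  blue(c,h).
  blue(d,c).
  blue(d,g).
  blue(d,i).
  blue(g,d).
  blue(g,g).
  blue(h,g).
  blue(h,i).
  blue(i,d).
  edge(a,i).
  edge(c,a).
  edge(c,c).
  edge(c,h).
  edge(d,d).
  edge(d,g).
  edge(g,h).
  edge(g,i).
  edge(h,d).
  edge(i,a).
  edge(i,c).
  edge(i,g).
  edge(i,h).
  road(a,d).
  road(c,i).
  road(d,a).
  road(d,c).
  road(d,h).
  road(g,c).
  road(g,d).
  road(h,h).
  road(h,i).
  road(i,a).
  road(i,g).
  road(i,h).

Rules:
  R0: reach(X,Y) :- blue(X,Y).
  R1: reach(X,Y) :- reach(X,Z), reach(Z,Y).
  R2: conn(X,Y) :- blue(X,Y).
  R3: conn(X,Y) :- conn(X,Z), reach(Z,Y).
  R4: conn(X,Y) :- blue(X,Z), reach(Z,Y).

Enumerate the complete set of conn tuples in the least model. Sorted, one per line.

round 1: derive reach(a,c) via R0 from blue(a,c)
round 1: derive reach(c,h) via R0 from blue(c,h)
round 1: derive reach(d,c) via R0 from blue(d,c)
round 1: derive reach(d,g) via R0 from blue(d,g)
round 1: derive reach(d,i) via R0 from blue(d,i)
round 1: derive reach(g,d) via R0 from blue(g,d)
round 1: derive reach(g,g) via R0 from blue(g,g)
round 1: derive reach(h,g) via R0 from blue(h,g)
round 1: derive reach(h,i) via R0 from blue(h,i)
round 1: derive reach(i,d) via R0 from blue(i,d)
round 1: derive conn(a,c) via R2 from blue(a,c)
round 1: derive conn(c,h) via R2 from blue(c,h)
round 1: derive conn(d,c) via R2 from blue(d,c)
round 1: derive conn(d,g) via R2 from blue(d,g)
round 1: derive conn(d,i) via R2 from blue(d,i)
round 1: derive conn(g,d) via R2 from blue(g,d)
round 1: derive conn(g,g) via R2 from blue(g,g)
round 1: derive conn(h,g) via R2 from blue(h,g)
round 1: derive conn(h,i) via R2 from blue(h,i)
round 1: derive conn(i,d) via R2 from blue(i,d)
round 2: derive reach(a,h) via R1 from reach(a,c), reach(c,h)
round 2: derive reach(c,g) via R1 from reach(c,h), reach(h,g)
round 2: derive reach(c,i) via R1 from reach(c,h), reach(h,i)
round 2: derive reach(d,d) via R1 from reach(d,g), reach(g,d)
round 2: derive reach(d,h) via R1 from reach(d,c), reach(c,h)
round 2: derive reach(g,c) via R1 from reach(g,d), reach(d,c)
round 2: derive reach(g,i) via R1 from reach(g,d), reach(d,i)
round 2: derive reach(h,d) via R1 from reach(h,g), reach(g,d)
round 2: derive reach(i,c) via R1 from reach(i,d), reach(d,c)
round 2: derive reach(i,g) via R1 from reach(i,d), reach(d,g)
round 2: derive reach(i,i) via R1 from reach(i,d), reach(d,i)
round 2: derive conn(a,h) via R3 from conn(a,c), reach(c,h)
round 2: derive conn(c,g) via R3 from conn(c,h), reach(h,g)
round 2: derive conn(c,i) via R3 from conn(c,h), reach(h,i)
round 2: derive conn(d,d) via R3 from conn(d,g), reach(g,d)
round 2: derive conn(d,h) via R3 from conn(d,c), reach(c,h)
round 2: derive conn(g,c) via R3 from conn(g,d), reach(d,c)
round 2: derive conn(g,i) via R3 from conn(g,d), reach(d,i)
round 2: derive conn(h,d) via R3 from conn(h,g), reach(g,d)
round 2: derive conn(i,c) via R3 from conn(i,d), reach(d,c)
round 2: derive conn(i,g) via R3 from conn(i,d), reach(d,g)
round 2: derive conn(i,i) via R3 from conn(i,d), reach(d,i)
round 3: derive reach(a,d) via R1 from reach(a,h), reach(h,d)
round 3: derive reach(a,g) via R1 from reach(a,c), reach(c,g)
round 3: derive reach(a,i) via R1 from reach(a,c), reach(c,i)
round 3: derive reach(c,c) via R1 from reach(c,g), reach(g,c)
round 3: derive reach(c,d) via R1 from reach(c,g), reach(g,d)
round 3: derive reach(g,h) via R1 from reach(g,c), reach(c,h)
round 3: derive reach(h,c) via R1 from reach(h,d), reach(d,c)
round 3: derive reach(h,h) via R1 from reach(h,d), reach(d,h)
round 3: derive reach(i,h) via R1 from reach(i,c), reach(c,h)
round 3: derive conn(a,d) via R3 from conn(a,h), reach(h,d)
round 3: derive conn(a,g) via R3 from conn(a,c), reach(c,g)
round 3: derive conn(a,i) via R3 from conn(a,c), reach(c,i)
round 3: derive conn(c,c) via R3 from conn(c,g), reach(g,c)
round 3: derive conn(c,d) via R3 from conn(c,g), reach(g,d)
round 3: derive conn(g,h) via R3 from conn(g,c), reach(c,h)
round 3: derive conn(h,c) via R3 from conn(h,d), reach(d,c)
round 3: derive conn(h,h) via R3 from conn(h,d), reach(d,h)
round 3: derive conn(i,h) via R3 from conn(i,c), reach(c,h)

conn(a,c)
conn(a,d)
conn(a,g)
conn(a,h)
conn(a,i)
conn(c,c)
conn(c,d)
conn(c,g)
conn(c,h)
conn(c,i)
conn(d,c)
conn(d,d)
conn(d,g)
conn(d,h)
conn(d,i)
conn(g,c)
conn(g,d)
conn(g,g)
conn(g,h)
conn(g,i)
conn(h,c)
conn(h,d)
conn(h,g)
conn(h,h)
conn(h,i)
conn(i,c)
conn(i,d)
conn(i,g)
conn(i,h)
conn(i,i)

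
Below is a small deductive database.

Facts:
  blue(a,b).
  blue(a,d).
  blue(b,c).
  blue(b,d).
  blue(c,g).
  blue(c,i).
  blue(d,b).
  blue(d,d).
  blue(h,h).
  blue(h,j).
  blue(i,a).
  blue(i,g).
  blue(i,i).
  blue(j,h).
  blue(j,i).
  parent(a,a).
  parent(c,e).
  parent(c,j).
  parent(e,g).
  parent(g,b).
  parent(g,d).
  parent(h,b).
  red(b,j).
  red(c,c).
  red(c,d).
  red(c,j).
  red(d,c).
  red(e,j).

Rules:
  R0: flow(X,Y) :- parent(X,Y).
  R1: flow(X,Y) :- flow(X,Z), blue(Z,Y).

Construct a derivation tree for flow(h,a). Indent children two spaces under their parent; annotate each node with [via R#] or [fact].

flow(h,a)  [via R1]
  flow(h,i)  [via R1]
    flow(h,c)  [via R1]
      flow(h,b)  [via R0]
        parent(h,b)  [fact]
      blue(b,c)  [fact]
    blue(c,i)  [fact]
  blue(i,a)  [fact]

round 1: derive flow(a,a) via R0 from parent(a,a)
round 1: derive flow(c,e) via R0 from parent(c,e)
round 1: derive flow(c,j) via R0 from parent(c,j)
round 1: derive flow(e,g) via R0 from parent(e,g)
round 1: derive flow(g,b) via R0 from parent(g,b)
round 1: derive flow(g,d) via R0 from parent(g,d)
round 1: derive flow(h,b) via R0 from parent(h,b)
round 2: derive flow(a,b) via R1 from flow(a,a), blue(a,b)
round 2: derive flow(a,d) via R1 from flow(a,a), blue(a,d)
round 2: derive flow(c,h) via R1 from flow(c,j), blue(j,h)
round 2: derive flow(c,i) via R1 from flow(c,j), blue(j,i)
round 2: derive flow(g,c) via R1 from flow(g,b), blue(b,c)
round 2: derive flow(h,c) via R1 from flow(h,b), blue(b,c)
round 2: derive flow(h,d) via R1 from flow(h,b), blue(b,d)
round 3: derive flow(a,c) via R1 from flow(a,b), blue(b,c)
round 3: derive flow(c,a) via R1 from flow(c,i), blue(i,a)
round 3: derive flow(c,g) via R1 from flow(c,i), blue(i,g)
round 3: derive flow(g,g) via R1 from flow(g,c), blue(c,g)
round 3: derive flow(g,i) via R1 from flow(g,c), blue(c,i)
round 3: derive flow(h,g) via R1 from flow(h,c), blue(c,g)
round 3: derive flow(h,i) via R1 from flow(h,c), blue(c,i)
round 4: derive flow(a,g) via R1 from flow(a,c), blue(c,g)
round 4: derive flow(a,i) via R1 from flow(a,c), blue(c,i)
round 4: derive flow(c,b) via R1 from flow(c,a), blue(a,b)
round 4: derive flow(c,d) via R1 from flow(c,a), blue(a,d)
round 4: derive flow(g,a) via R1 from flow(g,i), blue(i,a)
round 4: derive flow(h,a) via R1 from flow(h,i), blue(i,a)
round 5: derive flow(c,c) via R1 from flow(c,b), blue(b,c)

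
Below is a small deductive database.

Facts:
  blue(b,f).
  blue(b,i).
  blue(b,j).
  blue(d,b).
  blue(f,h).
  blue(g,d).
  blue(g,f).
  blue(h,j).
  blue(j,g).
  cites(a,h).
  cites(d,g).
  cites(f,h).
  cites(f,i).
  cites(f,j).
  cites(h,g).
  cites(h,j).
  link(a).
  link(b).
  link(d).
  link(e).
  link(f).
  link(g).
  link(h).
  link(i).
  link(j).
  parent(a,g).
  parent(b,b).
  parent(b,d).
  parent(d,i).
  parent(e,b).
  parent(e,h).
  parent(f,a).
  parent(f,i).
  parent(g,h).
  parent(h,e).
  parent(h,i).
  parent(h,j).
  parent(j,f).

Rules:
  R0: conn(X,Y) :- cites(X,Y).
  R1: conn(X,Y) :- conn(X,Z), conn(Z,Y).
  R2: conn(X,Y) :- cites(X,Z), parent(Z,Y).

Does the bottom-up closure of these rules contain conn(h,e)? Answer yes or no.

round 1: derive conn(a,h) via R0 from cites(a,h)
round 1: derive conn(d,g) via R0 from cites(d,g)
round 1: derive conn(f,h) via R0 from cites(f,h)
round 1: derive conn(f,i) via R0 from cites(f,i)
round 1: derive conn(f,j) via R0 from cites(f,j)
round 1: derive conn(h,g) via R0 from cites(h,g)
round 1: derive conn(h,j) via R0 from cites(h,j)
round 1: derive conn(a,e) via R2 from cites(a,h), parent(h,e)
round 1: derive conn(a,i) via R2 from cites(a,h), parent(h,i)
round 1: derive conn(a,j) via R2 from cites(a,h), parent(h,j)
round 1: derive conn(d,h) via R2 from cites(d,g), parent(g,h)
round 1: derive conn(f,e) via R2 from cites(f,h), parent(h,e)
round 1: derive conn(f,f) via R2 from cites(f,j), parent(j,f)
round 1: derive conn(h,f) via R2 from cites(h,j), parent(j,f)
round 1: derive conn(h,h) via R2 from cites(h,g), parent(g,h)
round 2: derive conn(a,f) via R1 from conn(a,h), conn(h,f)
round 2: derive conn(a,g) via R1 from conn(a,h), conn(h,g)
round 2: derive conn(d,f) via R1 from conn(d,h), conn(h,f)
round 2: derive conn(d,j) via R1 from conn(d,h), conn(h,j)
round 2: derive conn(f,g) via R1 from conn(f,h), conn(h,g)
round 2: derive conn(h,e) via R1 from conn(h,f), conn(f,e)
round 2: derive conn(h,i) via R1 from conn(h,f), conn(f,i)
round 3: derive conn(d,e) via R1 from conn(d,f), conn(f,e)
round 3: derive conn(d,i) via R1 from conn(d,f), conn(f,i)

yes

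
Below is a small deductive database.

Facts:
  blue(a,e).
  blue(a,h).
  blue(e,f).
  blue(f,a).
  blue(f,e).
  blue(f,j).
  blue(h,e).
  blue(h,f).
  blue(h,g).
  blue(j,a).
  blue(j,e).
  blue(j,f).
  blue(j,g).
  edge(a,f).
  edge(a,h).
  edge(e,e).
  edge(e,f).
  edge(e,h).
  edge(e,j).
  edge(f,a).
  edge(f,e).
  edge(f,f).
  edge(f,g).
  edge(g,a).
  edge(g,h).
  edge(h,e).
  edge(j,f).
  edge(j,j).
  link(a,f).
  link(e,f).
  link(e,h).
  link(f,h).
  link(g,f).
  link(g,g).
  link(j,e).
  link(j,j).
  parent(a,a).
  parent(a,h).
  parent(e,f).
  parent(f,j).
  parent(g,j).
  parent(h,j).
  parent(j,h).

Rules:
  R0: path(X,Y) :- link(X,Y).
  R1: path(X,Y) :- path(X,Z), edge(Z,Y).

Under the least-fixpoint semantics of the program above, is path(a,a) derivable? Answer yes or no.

yes

round 1: derive path(a,f) via R0 from link(a,f)
round 1: derive path(e,f) via R0 from link(e,f)
round 1: derive path(e,h) via R0 from link(e,h)
round 1: derive path(f,h) via R0 from link(f,h)
round 1: derive path(g,f) via R0 from link(g,f)
round 1: derive path(g,g) via R0 from link(g,g)
round 1: derive path(j,e) via R0 from link(j,e)
round 1: derive path(j,j) via R0 from link(j,j)
round 2: derive path(a,a) via R1 from path(a,f), edge(f,a)
round 2: derive path(a,e) via R1 from path(a,f), edge(f,e)
round 2: derive path(a,g) via R1 from path(a,f), edge(f,g)
round 2: derive path(e,a) via R1 from path(e,f), edge(f,a)
round 2: derive path(e,e) via R1 from path(e,f), edge(f,e)
round 2: derive path(e,g) via R1 from path(e,f), edge(f,g)
round 2: derive path(f,e) via R1 from path(f,h), edge(h,e)
round 2: derive path(g,a) via R1 from path(g,f), edge(f,a)
round 2: derive path(g,e) via R1 from path(g,f), edge(f,e)
round 2: derive path(g,h) via R1 from path(g,g), edge(g,h)
round 2: derive path(j,f) via R1 from path(j,e), edge(e,f)
round 2: derive path(j,h) via R1 from path(j,e), edge(e,h)
round 3: derive path(a,h) via R1 from path(a,a), edge(a,h)
round 3: derive path(a,j) via R1 from path(a,e), edge(e,j)
round 3: derive path(e,j) via R1 from path(e,e), edge(e,j)
round 3: derive path(f,f) via R1 from path(f,e), edge(e,f)
round 3: derive path(f,j) via R1 from path(f,e), edge(e,j)
round 3: derive path(g,j) via R1 from path(g,e), edge(e,j)
round 3: derive path(j,a) via R1 from path(j,f), edge(f,a)
round 3: derive path(j,g) via R1 from path(j,f), edge(f,g)
round 4: derive path(f,a) via R1 from path(f,f), edge(f,a)
round 4: derive path(f,g) via R1 from path(f,f), edge(f,g)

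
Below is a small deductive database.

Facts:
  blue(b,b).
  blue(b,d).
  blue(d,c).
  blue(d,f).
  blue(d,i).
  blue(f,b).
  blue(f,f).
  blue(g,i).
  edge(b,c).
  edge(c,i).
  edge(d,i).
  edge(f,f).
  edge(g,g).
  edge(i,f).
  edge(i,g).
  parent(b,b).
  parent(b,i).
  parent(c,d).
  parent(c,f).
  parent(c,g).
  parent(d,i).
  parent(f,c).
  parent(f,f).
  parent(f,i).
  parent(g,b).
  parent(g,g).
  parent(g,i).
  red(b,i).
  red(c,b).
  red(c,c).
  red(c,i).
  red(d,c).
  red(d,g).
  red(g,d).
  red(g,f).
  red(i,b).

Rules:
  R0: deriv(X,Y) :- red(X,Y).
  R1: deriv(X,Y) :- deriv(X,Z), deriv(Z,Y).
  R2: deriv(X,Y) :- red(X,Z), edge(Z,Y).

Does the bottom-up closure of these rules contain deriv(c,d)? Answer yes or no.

round 1: derive deriv(b,i) via R0 from red(b,i)
round 1: derive deriv(c,b) via R0 from red(c,b)
round 1: derive deriv(c,c) via R0 from red(c,c)
round 1: derive deriv(c,i) via R0 from red(c,i)
round 1: derive deriv(d,c) via R0 from red(d,c)
round 1: derive deriv(d,g) via R0 from red(d,g)
round 1: derive deriv(g,d) via R0 from red(g,d)
round 1: derive deriv(g,f) via R0 from red(g,f)
round 1: derive deriv(i,b) via R0 from red(i,b)
round 1: derive deriv(b,f) via R2 from red(b,i), edge(i,f)
round 1: derive deriv(b,g) via R2 from red(b,i), edge(i,g)
round 1: derive deriv(c,f) via R2 from red(c,i), edge(i,f)
round 1: derive deriv(c,g) via R2 from red(c,i), edge(i,g)
round 1: derive deriv(d,i) via R2 from red(d,c), edge(c,i)
round 1: derive deriv(g,i) via R2 from red(g,d), edge(d,i)
round 1: derive deriv(i,c) via R2 from red(i,b), edge(b,c)
round 2: derive deriv(b,b) via R1 from deriv(b,i), deriv(i,b)
round 2: derive deriv(b,c) via R1 from deriv(b,i), deriv(i,c)
round 2: derive deriv(b,d) via R1 from deriv(b,g), deriv(g,d)
round 2: derive deriv(c,d) via R1 from deriv(c,g), deriv(g,d)
round 2: derive deriv(d,b) via R1 from deriv(d,c), deriv(c,b)
round 2: derive deriv(d,d) via R1 from deriv(d,g), deriv(g,d)
round 2: derive deriv(d,f) via R1 from deriv(d,c), deriv(c,f)
round 2: derive deriv(g,b) via R1 from deriv(g,i), deriv(i,b)
round 2: derive deriv(g,c) via R1 from deriv(g,d), deriv(d,c)
round 2: derive deriv(g,g) via R1 from deriv(g,d), deriv(d,g)
round 2: derive deriv(i,f) via R1 from deriv(i,b), deriv(b,f)
round 2: derive deriv(i,g) via R1 from deriv(i,b), deriv(b,g)
round 2: derive deriv(i,i) via R1 from deriv(i,b), deriv(b,i)
round 3: derive deriv(i,d) via R1 from deriv(i,b), deriv(b,d)

yes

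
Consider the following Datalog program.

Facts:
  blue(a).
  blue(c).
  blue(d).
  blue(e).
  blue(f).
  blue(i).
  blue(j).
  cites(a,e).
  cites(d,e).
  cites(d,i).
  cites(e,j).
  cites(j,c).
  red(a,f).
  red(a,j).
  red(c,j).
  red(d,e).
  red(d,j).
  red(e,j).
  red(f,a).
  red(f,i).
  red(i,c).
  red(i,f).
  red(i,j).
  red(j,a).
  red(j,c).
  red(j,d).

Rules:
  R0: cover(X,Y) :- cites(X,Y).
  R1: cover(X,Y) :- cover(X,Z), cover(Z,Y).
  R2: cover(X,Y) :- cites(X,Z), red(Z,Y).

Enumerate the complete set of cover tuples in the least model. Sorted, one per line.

round 1: derive cover(a,e) via R0 from cites(a,e)
round 1: derive cover(d,e) via R0 from cites(d,e)
round 1: derive cover(d,i) via R0 from cites(d,i)
round 1: derive cover(e,j) via R0 from cites(e,j)
round 1: derive cover(j,c) via R0 from cites(j,c)
round 1: derive cover(a,j) via R2 from cites(a,e), red(e,j)
round 1: derive cover(d,c) via R2 from cites(d,i), red(i,c)
round 1: derive cover(d,f) via R2 from cites(d,i), red(i,f)
round 1: derive cover(d,j) via R2 from cites(d,e), red(e,j)
round 1: derive cover(e,a) via R2 from cites(e,j), red(j,a)
round 1: derive cover(e,c) via R2 from cites(e,j), red(j,c)
round 1: derive cover(e,d) via R2 from cites(e,j), red(j,d)
round 1: derive cover(j,j) via R2 from cites(j,c), red(c,j)
round 2: derive cover(a,a) via R1 from cover(a,e), cover(e,a)
round 2: derive cover(a,c) via R1 from cover(a,e), cover(e,c)
round 2: derive cover(a,d) via R1 from cover(a,e), cover(e,d)
round 2: derive cover(d,a) via R1 from cover(d,e), cover(e,a)
round 2: derive cover(d,d) via R1 from cover(d,e), cover(e,d)
round 2: derive cover(e,e) via R1 from cover(e,a), cover(a,e)
round 2: derive cover(e,f) via R1 from cover(e,d), cover(d,f)
round 2: derive cover(e,i) via R1 from cover(e,d), cover(d,i)
round 3: derive cover(a,f) via R1 from cover(a,d), cover(d,f)
round 3: derive cover(a,i) via R1 from cover(a,d), cover(d,i)

cover(a,a)
cover(a,c)
cover(a,d)
cover(a,e)
cover(a,f)
cover(a,i)
cover(a,j)
cover(d,a)
cover(d,c)
cover(d,d)
cover(d,e)
cover(d,f)
cover(d,i)
cover(d,j)
cover(e,a)
cover(e,c)
cover(e,d)
cover(e,e)
cover(e,f)
cover(e,i)
cover(e,j)
cover(j,c)
cover(j,j)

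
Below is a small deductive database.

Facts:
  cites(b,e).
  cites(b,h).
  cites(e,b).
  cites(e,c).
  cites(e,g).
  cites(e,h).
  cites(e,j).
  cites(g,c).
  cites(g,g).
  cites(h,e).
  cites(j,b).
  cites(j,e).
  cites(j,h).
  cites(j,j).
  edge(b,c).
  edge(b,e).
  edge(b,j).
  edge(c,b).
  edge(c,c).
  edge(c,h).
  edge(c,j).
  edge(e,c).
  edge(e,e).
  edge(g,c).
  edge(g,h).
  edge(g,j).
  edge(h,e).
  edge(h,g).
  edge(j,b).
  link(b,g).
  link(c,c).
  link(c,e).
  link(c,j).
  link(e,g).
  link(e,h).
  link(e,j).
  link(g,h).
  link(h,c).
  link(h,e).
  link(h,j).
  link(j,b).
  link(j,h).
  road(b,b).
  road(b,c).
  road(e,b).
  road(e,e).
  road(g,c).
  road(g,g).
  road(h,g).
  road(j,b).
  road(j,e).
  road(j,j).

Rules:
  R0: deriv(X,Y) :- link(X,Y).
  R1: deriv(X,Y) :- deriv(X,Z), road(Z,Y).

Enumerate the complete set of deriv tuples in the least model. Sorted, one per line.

round 1: derive deriv(b,g) via R0 from link(b,g)
round 1: derive deriv(c,c) via R0 from link(c,c)
round 1: derive deriv(c,e) via R0 from link(c,e)
round 1: derive deriv(c,j) via R0 from link(c,j)
round 1: derive deriv(e,g) via R0 from link(e,g)
round 1: derive deriv(e,h) via R0 from link(e,h)
round 1: derive deriv(e,j) via R0 from link(e,j)
round 1: derive deriv(g,h) via R0 from link(g,h)
round 1: derive deriv(h,c) via R0 from link(h,c)
round 1: derive deriv(h,e) via R0 from link(h,e)
round 1: derive deriv(h,j) via R0 from link(h,j)
round 1: derive deriv(j,b) via R0 from link(j,b)
round 1: derive deriv(j,h) via R0 from link(j,h)
round 2: derive deriv(b,c) via R1 from deriv(b,g), road(g,c)
round 2: derive deriv(c,b) via R1 from deriv(c,e), road(e,b)
round 2: derive deriv(e,b) via R1 from deriv(e,j), road(j,b)
round 2: derive deriv(e,c) via R1 from deriv(e,g), road(g,c)
round 2: derive deriv(e,e) via R1 from deriv(e,j), road(j,e)
round 2: derive deriv(g,g) via R1 from deriv(g,h), road(h,g)
round 2: derive deriv(h,b) via R1 from deriv(h,e), road(e,b)
round 2: derive deriv(j,c) via R1 from deriv(j,b), road(b,c)
round 2: derive deriv(j,g) via R1 from deriv(j,h), road(h,g)
round 3: derive deriv(g,c) via R1 from deriv(g,g), road(g,c)

deriv(b,c)
deriv(b,g)
deriv(c,b)
deriv(c,c)
deriv(c,e)
deriv(c,j)
deriv(e,b)
deriv(e,c)
deriv(e,e)
deriv(e,g)
deriv(e,h)
deriv(e,j)
deriv(g,c)
deriv(g,g)
deriv(g,h)
deriv(h,b)
deriv(h,c)
deriv(h,e)
deriv(h,j)
deriv(j,b)
deriv(j,c)
deriv(j,g)
deriv(j,h)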